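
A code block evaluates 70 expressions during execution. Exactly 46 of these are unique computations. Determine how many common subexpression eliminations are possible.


CSE count = total expressions - unique expressions
= 70 - 46 = 24

24


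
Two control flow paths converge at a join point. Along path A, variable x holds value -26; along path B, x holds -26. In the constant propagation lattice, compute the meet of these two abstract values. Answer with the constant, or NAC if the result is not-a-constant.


Meet operation: if both paths give the same constant, result is that constant; if they differ, result is NAC (not-a-constant).
Path A: -26, Path B: -26 -> equal
Result: constant -> -26

-26


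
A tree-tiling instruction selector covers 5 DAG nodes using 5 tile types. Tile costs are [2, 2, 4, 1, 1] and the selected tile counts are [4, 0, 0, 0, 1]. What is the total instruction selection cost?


Total cost = sum(count_i * cost_i)
= 4*2 + 0*2 + 0*4 + 0*1 + 1*1
= 9

9


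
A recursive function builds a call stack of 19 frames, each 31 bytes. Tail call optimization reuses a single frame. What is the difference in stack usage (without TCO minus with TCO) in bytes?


Without TCO: 19 * 31 = 589 bytes
With TCO: reuse 1 frame = 31 bytes
Savings = 589 - 31 = 558

558


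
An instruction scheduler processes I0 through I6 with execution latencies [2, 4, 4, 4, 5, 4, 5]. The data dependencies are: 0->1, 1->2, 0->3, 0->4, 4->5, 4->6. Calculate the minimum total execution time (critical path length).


Compute longest path through dependency graph: dist(Ik) = max over predecessors of dist + latency(Ik).
dist(I0) = latency 2 = 2
dist(I1) = dist(I0) + 4 = 2 + 4 = 6
dist(I2) = dist(I1) + 4 = 6 + 4 = 10
dist(I3) = dist(I0) + 4 = 2 + 4 = 6
dist(I4) = dist(I0) + 5 = 2 + 5 = 7
dist(I5) = dist(I4) + 4 = 7 + 4 = 11
dist(I6) = dist(I4) + 5 = 7 + 5 = 12
Critical path = max dist = 12

12


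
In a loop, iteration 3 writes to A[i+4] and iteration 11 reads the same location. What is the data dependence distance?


Distance = read iteration - write iteration
= 11 - 3 = 8

8


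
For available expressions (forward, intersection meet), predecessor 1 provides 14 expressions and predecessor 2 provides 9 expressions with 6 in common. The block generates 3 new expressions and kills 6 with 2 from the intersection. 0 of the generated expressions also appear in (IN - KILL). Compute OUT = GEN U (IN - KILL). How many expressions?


IN = intersection of predecessors = 6
IN - KILL = 6 - 2 = 4
|OUT| = |GEN| + |IN - KILL| - |GEN ∩ (IN - KILL)| = 3 + 4 - 0 = 7

7


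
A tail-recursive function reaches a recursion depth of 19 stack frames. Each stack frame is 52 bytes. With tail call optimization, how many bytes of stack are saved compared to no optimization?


Without TCO: 19 * 52 = 988 bytes
With TCO: reuse 1 frame = 52 bytes
Savings = 988 - 52 = 936

936


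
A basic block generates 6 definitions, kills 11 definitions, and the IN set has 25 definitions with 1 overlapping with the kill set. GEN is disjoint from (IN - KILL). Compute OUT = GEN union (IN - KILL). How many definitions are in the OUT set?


IN - KILL: 25 - 1 = 24 surviving definitions
OUT = GEN + surviving = 6 + 24 = 30

30


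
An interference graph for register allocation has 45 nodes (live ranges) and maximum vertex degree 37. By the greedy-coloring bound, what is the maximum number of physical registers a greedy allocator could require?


Greedy coloring never needs more than (max_degree + 1) colors: when coloring a vertex, at most max_degree neighbors are already colored.
Upper bound = 37 + 1 = 38

38


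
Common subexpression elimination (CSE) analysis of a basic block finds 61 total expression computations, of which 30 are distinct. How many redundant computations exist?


CSE count = total expressions - unique expressions
= 61 - 30 = 31

31


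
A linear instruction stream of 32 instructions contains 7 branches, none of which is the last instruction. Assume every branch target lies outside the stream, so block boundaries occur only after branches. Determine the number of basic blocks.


With no in-sequence branch targets, the leaders are the first instruction plus the instruction after each branch.
Number of basic blocks = branches + 1
= 7 + 1 = 8

8


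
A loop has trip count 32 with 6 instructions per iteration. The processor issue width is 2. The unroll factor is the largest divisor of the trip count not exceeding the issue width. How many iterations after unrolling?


Largest divisor of 32 <= 2 is 2
New iterations = 32 / 2 = 16

16


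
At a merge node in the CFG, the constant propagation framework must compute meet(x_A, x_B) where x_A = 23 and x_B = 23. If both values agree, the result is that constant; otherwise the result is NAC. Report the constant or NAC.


Meet operation: if both paths give the same constant, result is that constant; if they differ, result is NAC (not-a-constant).
Path A: 23, Path B: 23 -> equal
Result: constant -> 23

23


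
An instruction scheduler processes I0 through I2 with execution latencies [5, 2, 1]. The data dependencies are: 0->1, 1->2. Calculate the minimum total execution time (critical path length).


Compute longest path through dependency graph: dist(Ik) = max over predecessors of dist + latency(Ik).
dist(I0) = latency 5 = 5
dist(I1) = dist(I0) + 2 = 5 + 2 = 7
dist(I2) = dist(I1) + 1 = 7 + 1 = 8
Critical path = max dist = 8

8


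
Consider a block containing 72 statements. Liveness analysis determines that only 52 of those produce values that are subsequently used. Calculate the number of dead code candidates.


Dead code = total statements - live definitions
= 72 - 52 = 20

20


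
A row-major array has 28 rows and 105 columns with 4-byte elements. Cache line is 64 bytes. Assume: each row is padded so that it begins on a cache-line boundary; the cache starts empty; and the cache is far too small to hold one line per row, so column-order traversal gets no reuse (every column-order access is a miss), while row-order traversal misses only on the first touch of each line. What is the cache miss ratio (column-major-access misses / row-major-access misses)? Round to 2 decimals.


Each row occupies 105 * 4 = 420 bytes and starts on a line boundary, so it spans ceil(420 / 64) = 7 cache lines.
Row-major traversal misses (one per line touched): 28 * ceil(105 * 4 / 64) = 196
Column-major traversal misses (no reuse, every access misses): 28 * 105 = 2940
Ratio = 2940 / 196 = 15.0

15.0


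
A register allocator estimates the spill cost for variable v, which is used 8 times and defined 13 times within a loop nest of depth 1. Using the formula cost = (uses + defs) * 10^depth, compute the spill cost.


uses + defs = 8 + 13 = 21
10^1 = 10
Spill cost = 21 * 10 = 210

210


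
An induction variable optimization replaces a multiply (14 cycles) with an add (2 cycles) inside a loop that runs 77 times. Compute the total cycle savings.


Per-iteration saving = 14 - 2 = 12
Total saved = 77 * 12 = 924

924


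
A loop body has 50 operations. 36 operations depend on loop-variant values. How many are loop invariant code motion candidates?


Invariant candidates = total - loop-dependent
= 50 - 36 = 14

14


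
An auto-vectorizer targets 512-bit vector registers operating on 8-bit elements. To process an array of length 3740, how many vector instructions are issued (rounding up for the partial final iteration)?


Width = 512 / 8 = 64 elements per vector op
Iterations = ceil(3740 / 64) = 59

59


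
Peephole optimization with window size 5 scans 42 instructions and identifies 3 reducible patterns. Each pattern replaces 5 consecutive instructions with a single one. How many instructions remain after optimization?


Each match removes 4 instructions.
Total removed = 3 * 4 = 12
Remaining = 42 - 12 = 30

30


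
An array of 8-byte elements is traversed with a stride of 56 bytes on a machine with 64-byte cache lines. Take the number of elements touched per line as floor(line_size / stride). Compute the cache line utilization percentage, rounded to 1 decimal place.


Elements per cache line = floor(64 / 56) = 1
Bytes used = 1 * 8 = 8
Utilization = 8 / 64 * 100 = 12.5%

12.5


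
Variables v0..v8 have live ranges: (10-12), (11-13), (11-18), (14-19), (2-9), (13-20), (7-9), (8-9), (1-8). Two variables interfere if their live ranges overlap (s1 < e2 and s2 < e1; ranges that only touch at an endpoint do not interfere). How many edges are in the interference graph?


Check all pairs for overlapping intervals.
Two intervals (s1,e1) and (s2,e2) overlap if s1 < e2 and s2 < e1.
v0 (10-12) vs v1..v8: overlaps v1, v2 -> 2
v1 (11-13) vs v2..v8: overlaps v2 -> 1
v2 (11-18) vs v3..v8: overlaps v3, v5 -> 2
v3 (14-19) vs v4..v8: overlaps v5 -> 1
v4 (2-9) vs v5..v8: overlaps v6, v7, v8 -> 3
v5 (13-20) vs v6..v8: overlaps none -> 0
v6 (7-9) vs v7..v8: overlaps v7, v8 -> 2
v7 (8-9) vs v8: overlaps none -> 0
Total overlapping pairs = 2 + 1 + 2 + 1 + 3 + 0 + 2 + 0 = 11

11


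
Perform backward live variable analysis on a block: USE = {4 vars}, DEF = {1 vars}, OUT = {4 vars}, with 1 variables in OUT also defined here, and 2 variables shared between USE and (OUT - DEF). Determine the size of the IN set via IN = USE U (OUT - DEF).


OUT - DEF: 4 - 1 = 3
|IN| = |USE| + |OUT - DEF| - |USE ∩ (OUT - DEF)| = 4 + 3 - 2 = 5

5


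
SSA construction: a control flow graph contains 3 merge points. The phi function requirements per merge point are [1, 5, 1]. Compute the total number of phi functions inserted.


Total phi functions = sum of phi functions at each join node
= 1 + 5 + 1 = 7

7


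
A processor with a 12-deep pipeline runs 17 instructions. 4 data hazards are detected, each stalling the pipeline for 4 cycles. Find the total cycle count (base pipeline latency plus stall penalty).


Base cycles = 12 + 17 - 1 = 28
Total stalls = 4 * 4 = 16
Total = 28 + 16 = 44

44


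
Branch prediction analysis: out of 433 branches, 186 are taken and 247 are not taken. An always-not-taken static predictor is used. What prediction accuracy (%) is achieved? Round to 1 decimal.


Predictor: always-not-taken
Correct predictions = 247
Accuracy = 247 / 433 * 100 = 57.0%

57.0


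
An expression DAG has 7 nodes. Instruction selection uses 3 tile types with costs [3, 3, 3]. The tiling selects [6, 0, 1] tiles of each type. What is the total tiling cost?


Total cost = sum(count_i * cost_i)
= 6*3 + 0*3 + 1*3
= 21

21


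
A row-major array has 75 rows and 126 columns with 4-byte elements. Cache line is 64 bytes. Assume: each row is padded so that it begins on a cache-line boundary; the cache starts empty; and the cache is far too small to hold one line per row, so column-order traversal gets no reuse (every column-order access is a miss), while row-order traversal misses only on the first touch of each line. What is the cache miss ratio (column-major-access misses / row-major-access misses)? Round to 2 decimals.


Each row occupies 126 * 4 = 504 bytes and starts on a line boundary, so it spans ceil(504 / 64) = 8 cache lines.
Row-major traversal misses (one per line touched): 75 * ceil(126 * 4 / 64) = 600
Column-major traversal misses (no reuse, every access misses): 75 * 126 = 9450
Ratio = 9450 / 600 = 15.75

15.75


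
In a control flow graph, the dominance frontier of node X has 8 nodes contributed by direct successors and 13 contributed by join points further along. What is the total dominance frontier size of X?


DF(X) = direct successor contributions + join point contributions
= 8 + 13 = 21

21


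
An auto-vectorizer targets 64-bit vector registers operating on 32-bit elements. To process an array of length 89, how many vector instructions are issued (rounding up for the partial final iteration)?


Width = 64 / 32 = 2 elements per vector op
Iterations = ceil(89 / 2) = 45

45


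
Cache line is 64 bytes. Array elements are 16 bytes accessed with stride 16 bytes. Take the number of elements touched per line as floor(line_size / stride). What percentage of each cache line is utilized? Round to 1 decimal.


Elements per cache line = floor(64 / 16) = 4
Bytes used = 4 * 16 = 64
Utilization = 64 / 64 * 100 = 100.0%

100.0


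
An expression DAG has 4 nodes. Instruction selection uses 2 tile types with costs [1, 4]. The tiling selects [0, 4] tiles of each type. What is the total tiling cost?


Total cost = sum(count_i * cost_i)
= 0*1 + 4*4
= 16

16


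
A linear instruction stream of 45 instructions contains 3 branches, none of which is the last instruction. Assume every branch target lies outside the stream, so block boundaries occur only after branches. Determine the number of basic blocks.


With no in-sequence branch targets, the leaders are the first instruction plus the instruction after each branch.
Number of basic blocks = branches + 1
= 3 + 1 = 4

4


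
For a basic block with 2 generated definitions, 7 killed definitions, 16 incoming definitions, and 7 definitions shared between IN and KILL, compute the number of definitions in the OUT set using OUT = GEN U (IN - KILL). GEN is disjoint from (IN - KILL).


IN - KILL: 16 - 7 = 9 surviving definitions
OUT = GEN + surviving = 2 + 9 = 11

11


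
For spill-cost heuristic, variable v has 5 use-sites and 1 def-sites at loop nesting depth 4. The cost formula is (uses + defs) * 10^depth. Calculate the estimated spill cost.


uses + defs = 5 + 1 = 6
10^4 = 10000
Spill cost = 6 * 10000 = 60000

60000


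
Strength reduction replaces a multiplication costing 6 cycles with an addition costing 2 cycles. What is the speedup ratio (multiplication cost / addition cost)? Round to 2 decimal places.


Ratio = mult_cost / add_cost = 6 / 2 = 3.0

3.0


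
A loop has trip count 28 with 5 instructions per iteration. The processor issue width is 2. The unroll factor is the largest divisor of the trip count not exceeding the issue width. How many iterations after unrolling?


Largest divisor of 28 <= 2 is 2
New iterations = 28 / 2 = 14

14


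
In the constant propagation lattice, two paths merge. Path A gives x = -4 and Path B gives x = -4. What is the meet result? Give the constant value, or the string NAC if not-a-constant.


Meet operation: if both paths give the same constant, result is that constant; if they differ, result is NAC (not-a-constant).
Path A: -4, Path B: -4 -> equal
Result: constant -> -4

-4


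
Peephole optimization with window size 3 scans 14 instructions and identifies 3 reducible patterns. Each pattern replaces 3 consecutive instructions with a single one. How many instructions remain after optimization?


Each match removes 2 instructions.
Total removed = 3 * 2 = 6
Remaining = 14 - 6 = 8

8


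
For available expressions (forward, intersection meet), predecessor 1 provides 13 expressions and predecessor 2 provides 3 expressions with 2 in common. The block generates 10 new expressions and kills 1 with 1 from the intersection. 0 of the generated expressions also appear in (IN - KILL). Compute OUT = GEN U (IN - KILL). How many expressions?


IN = intersection of predecessors = 2
IN - KILL = 2 - 1 = 1
|OUT| = |GEN| + |IN - KILL| - |GEN ∩ (IN - KILL)| = 10 + 1 - 0 = 11

11


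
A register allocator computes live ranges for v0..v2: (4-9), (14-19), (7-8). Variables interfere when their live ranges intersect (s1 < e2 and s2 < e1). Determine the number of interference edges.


Check all pairs for overlapping intervals.
Two intervals (s1,e1) and (s2,e2) overlap if s1 < e2 and s2 < e1.
v0 (4-9) vs v1..v2: overlaps v2 -> 1
v1 (14-19) vs v2: overlaps none -> 0
Total overlapping pairs = 1 + 0 = 1

1


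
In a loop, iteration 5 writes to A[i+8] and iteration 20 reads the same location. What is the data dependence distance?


Distance = read iteration - write iteration
= 20 - 5 = 15

15


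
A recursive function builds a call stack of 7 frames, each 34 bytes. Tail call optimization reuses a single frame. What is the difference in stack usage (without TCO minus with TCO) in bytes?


Without TCO: 7 * 34 = 238 bytes
With TCO: reuse 1 frame = 34 bytes
Savings = 238 - 34 = 204

204


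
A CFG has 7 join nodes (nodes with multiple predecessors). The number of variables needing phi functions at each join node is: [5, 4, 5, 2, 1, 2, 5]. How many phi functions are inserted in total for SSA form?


Total phi functions = sum of phi functions at each join node
= 5 + 4 + 5 + 2 + 1 + 2 + 5 = 24

24


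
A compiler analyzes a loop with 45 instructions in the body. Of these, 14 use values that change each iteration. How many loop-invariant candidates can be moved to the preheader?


Invariant candidates = total - loop-dependent
= 45 - 14 = 31

31


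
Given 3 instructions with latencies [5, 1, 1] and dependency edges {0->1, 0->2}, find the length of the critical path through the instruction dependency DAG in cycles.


Compute longest path through dependency graph: dist(Ik) = max over predecessors of dist + latency(Ik).
dist(I0) = latency 5 = 5
dist(I1) = dist(I0) + 1 = 5 + 1 = 6
dist(I2) = dist(I0) + 1 = 5 + 1 = 6
Critical path = max dist = 6

6


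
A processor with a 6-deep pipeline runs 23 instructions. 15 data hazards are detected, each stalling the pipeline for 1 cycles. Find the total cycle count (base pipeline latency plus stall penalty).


Base cycles = 6 + 23 - 1 = 28
Total stalls = 15 * 1 = 15
Total = 28 + 15 = 43

43


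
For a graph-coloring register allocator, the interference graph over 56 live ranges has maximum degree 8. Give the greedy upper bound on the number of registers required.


Greedy coloring never needs more than (max_degree + 1) colors: when coloring a vertex, at most max_degree neighbors are already colored.
Upper bound = 8 + 1 = 9

9


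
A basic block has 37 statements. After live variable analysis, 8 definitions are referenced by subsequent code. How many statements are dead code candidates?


Dead code = total statements - live definitions
= 37 - 8 = 29

29


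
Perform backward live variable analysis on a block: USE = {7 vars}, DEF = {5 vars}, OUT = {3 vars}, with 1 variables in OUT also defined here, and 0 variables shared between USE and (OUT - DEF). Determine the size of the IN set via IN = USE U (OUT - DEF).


OUT - DEF: 3 - 1 = 2
|IN| = |USE| + |OUT - DEF| - |USE ∩ (OUT - DEF)| = 7 + 2 - 0 = 9

9


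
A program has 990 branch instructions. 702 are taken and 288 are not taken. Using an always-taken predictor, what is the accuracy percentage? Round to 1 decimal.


Predictor: always-taken
Correct predictions = 702
Accuracy = 702 / 990 * 100 = 70.9%

70.9


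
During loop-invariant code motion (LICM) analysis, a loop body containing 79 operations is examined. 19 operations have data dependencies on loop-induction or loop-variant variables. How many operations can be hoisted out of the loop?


Invariant candidates = total - loop-dependent
= 79 - 19 = 60

60


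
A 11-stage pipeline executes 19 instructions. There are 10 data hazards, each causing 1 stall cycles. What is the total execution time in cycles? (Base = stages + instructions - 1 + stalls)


Base cycles = 11 + 19 - 1 = 29
Total stalls = 10 * 1 = 10
Total = 29 + 10 = 39

39


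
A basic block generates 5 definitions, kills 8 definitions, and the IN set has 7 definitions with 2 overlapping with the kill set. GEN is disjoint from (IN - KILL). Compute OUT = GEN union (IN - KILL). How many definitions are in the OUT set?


IN - KILL: 7 - 2 = 5 surviving definitions
OUT = GEN + surviving = 5 + 5 = 10

10


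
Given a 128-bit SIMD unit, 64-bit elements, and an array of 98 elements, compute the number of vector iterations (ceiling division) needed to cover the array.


Width = 128 / 64 = 2 elements per vector op
Iterations = ceil(98 / 2) = 49

49


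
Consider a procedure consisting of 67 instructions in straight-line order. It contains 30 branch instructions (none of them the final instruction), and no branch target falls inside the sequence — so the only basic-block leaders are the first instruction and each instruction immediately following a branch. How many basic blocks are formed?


With no in-sequence branch targets, the leaders are the first instruction plus the instruction after each branch.
Number of basic blocks = branches + 1
= 30 + 1 = 31

31


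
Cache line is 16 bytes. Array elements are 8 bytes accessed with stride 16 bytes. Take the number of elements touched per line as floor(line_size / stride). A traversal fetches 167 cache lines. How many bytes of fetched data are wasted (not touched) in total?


Elements per line = floor(16 / 16) = 1
Bytes used per line = 1 * 8 = 8
Wasted per line = 16 - 8 = 8
Total wasted = 8 * 167 = 1336

1336


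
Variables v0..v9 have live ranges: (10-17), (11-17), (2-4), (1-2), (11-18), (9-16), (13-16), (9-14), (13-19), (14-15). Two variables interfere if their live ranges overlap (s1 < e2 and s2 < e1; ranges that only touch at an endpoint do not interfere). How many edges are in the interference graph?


Check all pairs for overlapping intervals.
Two intervals (s1,e1) and (s2,e2) overlap if s1 < e2 and s2 < e1.
v0 (10-17) vs v1..v9: overlaps v1, v4, v5, v6, v7, v8, v9 -> 7
v1 (11-17) vs v2..v9: overlaps v4, v5, v6, v7, v8, v9 -> 6
v2 (2-4) vs v3..v9: overlaps none -> 0
v3 (1-2) vs v4..v9: overlaps none -> 0
v4 (11-18) vs v5..v9: overlaps v5, v6, v7, v8, v9 -> 5
v5 (9-16) vs v6..v9: overlaps v6, v7, v8, v9 -> 4
v6 (13-16) vs v7..v9: overlaps v7, v8, v9 -> 3
v7 (9-14) vs v8..v9: overlaps v8 -> 1
v8 (13-19) vs v9: overlaps v9 -> 1
Total overlapping pairs = 7 + 6 + 0 + 0 + 5 + 4 + 3 + 1 + 1 = 27

27


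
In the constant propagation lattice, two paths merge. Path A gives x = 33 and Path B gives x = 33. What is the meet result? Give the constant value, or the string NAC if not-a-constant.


Meet operation: if both paths give the same constant, result is that constant; if they differ, result is NAC (not-a-constant).
Path A: 33, Path B: 33 -> equal
Result: constant -> 33

33


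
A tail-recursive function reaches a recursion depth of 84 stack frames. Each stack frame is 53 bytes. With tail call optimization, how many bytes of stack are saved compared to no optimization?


Without TCO: 84 * 53 = 4452 bytes
With TCO: reuse 1 frame = 53 bytes
Savings = 4452 - 53 = 4399

4399


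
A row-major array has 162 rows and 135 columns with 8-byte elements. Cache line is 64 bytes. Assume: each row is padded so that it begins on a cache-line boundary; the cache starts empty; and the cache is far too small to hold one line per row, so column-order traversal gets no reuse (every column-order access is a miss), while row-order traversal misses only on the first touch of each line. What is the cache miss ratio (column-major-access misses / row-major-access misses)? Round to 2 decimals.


Each row occupies 135 * 8 = 1080 bytes and starts on a line boundary, so it spans ceil(1080 / 64) = 17 cache lines.
Row-major traversal misses (one per line touched): 162 * ceil(135 * 8 / 64) = 2754
Column-major traversal misses (no reuse, every access misses): 162 * 135 = 21870
Ratio = 21870 / 2754 = 7.94

7.94


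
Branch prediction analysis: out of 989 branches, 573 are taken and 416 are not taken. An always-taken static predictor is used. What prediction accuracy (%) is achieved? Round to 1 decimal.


Predictor: always-taken
Correct predictions = 573
Accuracy = 573 / 989 * 100 = 57.9%

57.9


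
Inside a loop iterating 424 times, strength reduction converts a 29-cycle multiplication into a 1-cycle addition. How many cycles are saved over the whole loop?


Per-iteration saving = 29 - 1 = 28
Total saved = 424 * 28 = 11872

11872


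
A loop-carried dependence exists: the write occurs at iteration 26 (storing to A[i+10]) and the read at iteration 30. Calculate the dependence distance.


Distance = read iteration - write iteration
= 30 - 26 = 4

4


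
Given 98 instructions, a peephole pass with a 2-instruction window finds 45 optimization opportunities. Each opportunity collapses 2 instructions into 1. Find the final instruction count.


Each match removes 1 instructions.
Total removed = 45 * 1 = 45
Remaining = 98 - 45 = 53

53


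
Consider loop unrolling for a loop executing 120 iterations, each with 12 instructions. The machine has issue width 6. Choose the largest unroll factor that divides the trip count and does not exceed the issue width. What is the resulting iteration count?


Largest divisor of 120 <= 6 is 6
New iterations = 120 / 6 = 20

20


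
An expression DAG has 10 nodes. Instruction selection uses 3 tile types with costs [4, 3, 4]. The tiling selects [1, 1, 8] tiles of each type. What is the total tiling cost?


Total cost = sum(count_i * cost_i)
= 1*4 + 1*3 + 8*4
= 39

39


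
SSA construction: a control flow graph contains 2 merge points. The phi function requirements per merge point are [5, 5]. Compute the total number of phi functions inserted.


Total phi functions = sum of phi functions at each join node
= 5 + 5 = 10

10


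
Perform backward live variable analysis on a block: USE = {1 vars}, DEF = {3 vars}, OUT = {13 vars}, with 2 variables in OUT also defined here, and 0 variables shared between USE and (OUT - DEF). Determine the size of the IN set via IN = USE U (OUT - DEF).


OUT - DEF: 13 - 2 = 11
|IN| = |USE| + |OUT - DEF| - |USE ∩ (OUT - DEF)| = 1 + 11 - 0 = 12

12


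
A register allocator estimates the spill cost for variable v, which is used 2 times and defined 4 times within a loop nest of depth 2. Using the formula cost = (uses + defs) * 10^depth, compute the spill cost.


uses + defs = 2 + 4 = 6
10^2 = 100
Spill cost = 6 * 100 = 600

600


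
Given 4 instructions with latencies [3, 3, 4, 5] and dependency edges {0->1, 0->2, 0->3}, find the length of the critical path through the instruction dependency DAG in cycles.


Compute longest path through dependency graph: dist(Ik) = max over predecessors of dist + latency(Ik).
dist(I0) = latency 3 = 3
dist(I1) = dist(I0) + 3 = 3 + 3 = 6
dist(I2) = dist(I0) + 4 = 3 + 4 = 7
dist(I3) = dist(I0) + 5 = 3 + 5 = 8
Critical path = max dist = 8

8


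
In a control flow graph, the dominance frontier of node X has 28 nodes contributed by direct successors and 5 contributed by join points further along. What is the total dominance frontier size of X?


DF(X) = direct successor contributions + join point contributions
= 28 + 5 = 33

33


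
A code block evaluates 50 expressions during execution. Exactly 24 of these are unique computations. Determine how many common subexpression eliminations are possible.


CSE count = total expressions - unique expressions
= 50 - 24 = 26

26


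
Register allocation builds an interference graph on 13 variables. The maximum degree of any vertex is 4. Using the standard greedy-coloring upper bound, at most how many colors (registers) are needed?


Greedy coloring never needs more than (max_degree + 1) colors: when coloring a vertex, at most max_degree neighbors are already colored.
Upper bound = 4 + 1 = 5

5


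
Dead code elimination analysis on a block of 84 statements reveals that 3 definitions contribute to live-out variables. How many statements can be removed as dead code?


Dead code = total statements - live definitions
= 84 - 3 = 81

81


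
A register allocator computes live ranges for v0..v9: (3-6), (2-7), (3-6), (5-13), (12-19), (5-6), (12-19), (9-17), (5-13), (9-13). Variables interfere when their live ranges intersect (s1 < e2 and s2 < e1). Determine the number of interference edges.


Check all pairs for overlapping intervals.
Two intervals (s1,e1) and (s2,e2) overlap if s1 < e2 and s2 < e1.
v0 (3-6) vs v1..v9: overlaps v1, v2, v3, v5, v8 -> 5
v1 (2-7) vs v2..v9: overlaps v2, v3, v5, v8 -> 4
v2 (3-6) vs v3..v9: overlaps v3, v5, v8 -> 3
v3 (5-13) vs v4..v9: overlaps v4, v5, v6, v7, v8, v9 -> 6
v4 (12-19) vs v5..v9: overlaps v6, v7, v8, v9 -> 4
v5 (5-6) vs v6..v9: overlaps v8 -> 1
v6 (12-19) vs v7..v9: overlaps v7, v8, v9 -> 3
v7 (9-17) vs v8..v9: overlaps v8, v9 -> 2
v8 (5-13) vs v9: overlaps v9 -> 1
Total overlapping pairs = 5 + 4 + 3 + 6 + 4 + 1 + 3 + 2 + 1 = 29

29


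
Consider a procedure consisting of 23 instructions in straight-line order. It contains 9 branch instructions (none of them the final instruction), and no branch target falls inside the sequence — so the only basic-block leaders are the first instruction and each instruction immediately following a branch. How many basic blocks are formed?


With no in-sequence branch targets, the leaders are the first instruction plus the instruction after each branch.
Number of basic blocks = branches + 1
= 9 + 1 = 10

10


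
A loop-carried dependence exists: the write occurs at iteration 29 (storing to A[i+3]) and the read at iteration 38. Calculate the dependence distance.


Distance = read iteration - write iteration
= 38 - 29 = 9

9


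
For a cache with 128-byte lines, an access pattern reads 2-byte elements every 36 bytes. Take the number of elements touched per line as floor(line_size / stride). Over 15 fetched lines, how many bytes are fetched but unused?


Elements per line = floor(128 / 36) = 3
Bytes used per line = 3 * 2 = 6
Wasted per line = 128 - 6 = 122
Total wasted = 122 * 15 = 1830

1830


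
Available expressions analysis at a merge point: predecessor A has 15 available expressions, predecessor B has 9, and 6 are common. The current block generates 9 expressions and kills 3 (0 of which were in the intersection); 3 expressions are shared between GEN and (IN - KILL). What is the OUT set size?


IN = intersection of predecessors = 6
IN - KILL = 6 - 0 = 6
|OUT| = |GEN| + |IN - KILL| - |GEN ∩ (IN - KILL)| = 9 + 6 - 3 = 12

12


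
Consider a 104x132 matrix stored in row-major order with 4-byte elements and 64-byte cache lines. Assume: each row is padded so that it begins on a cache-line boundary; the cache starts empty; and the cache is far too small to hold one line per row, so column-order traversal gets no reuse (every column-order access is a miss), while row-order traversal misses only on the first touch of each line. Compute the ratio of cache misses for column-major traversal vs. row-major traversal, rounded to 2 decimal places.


Each row occupies 132 * 4 = 528 bytes and starts on a line boundary, so it spans ceil(528 / 64) = 9 cache lines.
Row-major traversal misses (one per line touched): 104 * ceil(132 * 4 / 64) = 936
Column-major traversal misses (no reuse, every access misses): 104 * 132 = 13728
Ratio = 13728 / 936 = 14.67

14.67


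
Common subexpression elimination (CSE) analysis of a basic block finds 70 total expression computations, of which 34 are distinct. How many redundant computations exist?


CSE count = total expressions - unique expressions
= 70 - 34 = 36

36


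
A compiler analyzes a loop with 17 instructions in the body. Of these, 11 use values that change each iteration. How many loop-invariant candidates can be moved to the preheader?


Invariant candidates = total - loop-dependent
= 17 - 11 = 6

6


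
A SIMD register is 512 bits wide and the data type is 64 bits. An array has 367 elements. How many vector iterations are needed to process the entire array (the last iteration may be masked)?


Width = 512 / 64 = 8 elements per vector op
Iterations = ceil(367 / 8) = 46

46


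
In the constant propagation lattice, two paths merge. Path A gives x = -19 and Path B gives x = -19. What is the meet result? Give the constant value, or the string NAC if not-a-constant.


Meet operation: if both paths give the same constant, result is that constant; if they differ, result is NAC (not-a-constant).
Path A: -19, Path B: -19 -> equal
Result: constant -> -19

-19


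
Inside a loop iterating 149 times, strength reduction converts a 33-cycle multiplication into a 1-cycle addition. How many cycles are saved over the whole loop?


Per-iteration saving = 33 - 1 = 32
Total saved = 149 * 32 = 4768

4768


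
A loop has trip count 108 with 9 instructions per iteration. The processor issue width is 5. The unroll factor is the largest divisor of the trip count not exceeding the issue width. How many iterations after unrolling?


Largest divisor of 108 <= 5 is 4
New iterations = 108 / 4 = 27

27


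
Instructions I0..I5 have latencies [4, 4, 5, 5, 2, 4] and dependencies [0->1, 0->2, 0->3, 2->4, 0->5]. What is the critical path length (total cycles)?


Compute longest path through dependency graph: dist(Ik) = max over predecessors of dist + latency(Ik).
dist(I0) = latency 4 = 4
dist(I1) = dist(I0) + 4 = 4 + 4 = 8
dist(I2) = dist(I0) + 5 = 4 + 5 = 9
dist(I3) = dist(I0) + 5 = 4 + 5 = 9
dist(I4) = dist(I2) + 2 = 9 + 2 = 11
dist(I5) = dist(I0) + 4 = 4 + 4 = 8
Critical path = max dist = 11

11


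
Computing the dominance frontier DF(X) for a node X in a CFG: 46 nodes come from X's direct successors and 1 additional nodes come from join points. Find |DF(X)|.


DF(X) = direct successor contributions + join point contributions
= 46 + 1 = 47

47


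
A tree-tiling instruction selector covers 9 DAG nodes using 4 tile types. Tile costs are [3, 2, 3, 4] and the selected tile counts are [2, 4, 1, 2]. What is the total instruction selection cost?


Total cost = sum(count_i * cost_i)
= 2*3 + 4*2 + 1*3 + 2*4
= 25

25


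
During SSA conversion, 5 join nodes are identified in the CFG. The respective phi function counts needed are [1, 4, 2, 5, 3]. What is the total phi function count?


Total phi functions = sum of phi functions at each join node
= 1 + 4 + 2 + 5 + 3 = 15

15


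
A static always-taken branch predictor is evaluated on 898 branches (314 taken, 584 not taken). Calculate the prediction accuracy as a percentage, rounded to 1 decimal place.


Predictor: always-taken
Correct predictions = 314
Accuracy = 314 / 898 * 100 = 35.0%

35.0


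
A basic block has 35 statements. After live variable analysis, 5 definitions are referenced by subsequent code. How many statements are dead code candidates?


Dead code = total statements - live definitions
= 35 - 5 = 30

30


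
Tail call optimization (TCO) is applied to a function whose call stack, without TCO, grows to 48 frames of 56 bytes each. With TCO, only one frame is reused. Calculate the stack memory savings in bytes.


Without TCO: 48 * 56 = 2688 bytes
With TCO: reuse 1 frame = 56 bytes
Savings = 2688 - 56 = 2632

2632


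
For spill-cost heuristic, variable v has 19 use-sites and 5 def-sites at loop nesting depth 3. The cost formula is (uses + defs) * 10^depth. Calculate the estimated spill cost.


uses + defs = 19 + 5 = 24
10^3 = 1000
Spill cost = 24 * 1000 = 24000

24000


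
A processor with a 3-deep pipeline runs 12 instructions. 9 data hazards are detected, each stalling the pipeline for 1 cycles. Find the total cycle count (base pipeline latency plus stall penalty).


Base cycles = 3 + 12 - 1 = 14
Total stalls = 9 * 1 = 9
Total = 14 + 9 = 23

23


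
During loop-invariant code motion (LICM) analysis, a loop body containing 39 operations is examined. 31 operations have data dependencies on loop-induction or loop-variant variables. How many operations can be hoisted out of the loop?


Invariant candidates = total - loop-dependent
= 39 - 31 = 8

8


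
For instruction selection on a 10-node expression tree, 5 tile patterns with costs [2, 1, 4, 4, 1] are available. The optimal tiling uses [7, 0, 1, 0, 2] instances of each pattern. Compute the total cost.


Total cost = sum(count_i * cost_i)
= 7*2 + 0*1 + 1*4 + 0*4 + 2*1
= 20

20


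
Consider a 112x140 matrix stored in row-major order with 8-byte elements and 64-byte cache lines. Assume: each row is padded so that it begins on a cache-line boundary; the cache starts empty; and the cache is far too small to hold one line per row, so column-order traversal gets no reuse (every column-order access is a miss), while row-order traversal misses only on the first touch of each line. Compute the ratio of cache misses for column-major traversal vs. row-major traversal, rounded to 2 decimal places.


Each row occupies 140 * 8 = 1120 bytes and starts on a line boundary, so it spans ceil(1120 / 64) = 18 cache lines.
Row-major traversal misses (one per line touched): 112 * ceil(140 * 8 / 64) = 2016
Column-major traversal misses (no reuse, every access misses): 112 * 140 = 15680
Ratio = 15680 / 2016 = 7.78

7.78


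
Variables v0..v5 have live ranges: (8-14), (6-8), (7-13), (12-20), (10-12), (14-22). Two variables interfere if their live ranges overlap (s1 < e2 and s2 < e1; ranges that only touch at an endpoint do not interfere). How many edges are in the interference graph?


Check all pairs for overlapping intervals.
Two intervals (s1,e1) and (s2,e2) overlap if s1 < e2 and s2 < e1.
v0 (8-14) vs v1..v5: overlaps v2, v3, v4 -> 3
v1 (6-8) vs v2..v5: overlaps v2 -> 1
v2 (7-13) vs v3..v5: overlaps v3, v4 -> 2
v3 (12-20) vs v4..v5: overlaps v5 -> 1
v4 (10-12) vs v5: overlaps none -> 0
Total overlapping pairs = 3 + 1 + 2 + 1 + 0 = 7

7


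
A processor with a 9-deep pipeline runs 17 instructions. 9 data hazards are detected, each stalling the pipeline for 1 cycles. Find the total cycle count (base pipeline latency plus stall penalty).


Base cycles = 9 + 17 - 1 = 25
Total stalls = 9 * 1 = 9
Total = 25 + 9 = 34

34


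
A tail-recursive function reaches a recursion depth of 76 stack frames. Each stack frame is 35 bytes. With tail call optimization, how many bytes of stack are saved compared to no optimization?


Without TCO: 76 * 35 = 2660 bytes
With TCO: reuse 1 frame = 35 bytes
Savings = 2660 - 35 = 2625

2625


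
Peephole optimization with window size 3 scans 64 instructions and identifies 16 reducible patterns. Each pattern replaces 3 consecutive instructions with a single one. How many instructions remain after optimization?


Each match removes 2 instructions.
Total removed = 16 * 2 = 32
Remaining = 64 - 32 = 32

32


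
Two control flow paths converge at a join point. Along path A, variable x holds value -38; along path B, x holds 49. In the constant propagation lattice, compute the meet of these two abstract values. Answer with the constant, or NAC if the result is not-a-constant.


Meet operation: if both paths give the same constant, result is that constant; if they differ, result is NAC (not-a-constant).
Path A: -38, Path B: 49 -> differ
Result: not-a-constant -> NAC

NAC


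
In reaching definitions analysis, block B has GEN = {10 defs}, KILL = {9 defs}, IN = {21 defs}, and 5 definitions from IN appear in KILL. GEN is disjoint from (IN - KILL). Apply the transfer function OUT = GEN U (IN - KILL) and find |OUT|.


IN - KILL: 21 - 5 = 16 surviving definitions
OUT = GEN + surviving = 10 + 16 = 26

26


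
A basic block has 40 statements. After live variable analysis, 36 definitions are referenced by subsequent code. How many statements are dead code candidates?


Dead code = total statements - live definitions
= 40 - 36 = 4

4


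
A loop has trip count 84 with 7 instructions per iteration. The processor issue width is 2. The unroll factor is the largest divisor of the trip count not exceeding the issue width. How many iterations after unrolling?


Largest divisor of 84 <= 2 is 2
New iterations = 84 / 2 = 42

42


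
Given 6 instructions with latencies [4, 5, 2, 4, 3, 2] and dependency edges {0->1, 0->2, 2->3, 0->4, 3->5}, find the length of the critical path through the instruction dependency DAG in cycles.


Compute longest path through dependency graph: dist(Ik) = max over predecessors of dist + latency(Ik).
dist(I0) = latency 4 = 4
dist(I1) = dist(I0) + 5 = 4 + 5 = 9
dist(I2) = dist(I0) + 2 = 4 + 2 = 6
dist(I3) = dist(I2) + 4 = 6 + 4 = 10
dist(I4) = dist(I0) + 3 = 4 + 3 = 7
dist(I5) = dist(I3) + 2 = 10 + 2 = 12
Critical path = max dist = 12

12


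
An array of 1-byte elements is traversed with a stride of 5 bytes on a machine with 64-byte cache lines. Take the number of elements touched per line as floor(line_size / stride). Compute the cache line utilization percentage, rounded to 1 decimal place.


Elements per cache line = floor(64 / 5) = 12
Bytes used = 12 * 1 = 12
Utilization = 12 / 64 * 100 = 18.8%

18.8
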